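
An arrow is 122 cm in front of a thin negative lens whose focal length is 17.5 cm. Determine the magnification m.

For a negative lens, f = -17.5 cm.
1/d_i = 1/f − 1/d_o = 1/(-17.50) − 1/(122) = -0.06534, so d_i = -15.30 cm.
m = −d_i/d_o = −(-15.30)/(122) = +0.125.
The image is virtual, upright and reduced, on the same side as the object.

m = +0.125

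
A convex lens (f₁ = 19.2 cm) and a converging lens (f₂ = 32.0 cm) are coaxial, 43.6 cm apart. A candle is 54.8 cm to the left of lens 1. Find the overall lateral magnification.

m = -0.961

Lens 1: 1/d_i1 = 1/(19.2) − 1/(54.8) = 0.03384, so d_i1 = 29.56 cm; m₁ = −d_i1/d_o1 = -0.5394.
d_o2 = 43.6 − (29.56) = 14.04 cm.
Lens 2: 1/d_i2 = 1/(32.0) − 1/(14.04) = -0.03998, so d_i2 = -25.02 cm; m₂ = −d_i2/d_o2 = +1.782.
m = m₁·m₂ = (-0.5394)(+1.782) = -0.961.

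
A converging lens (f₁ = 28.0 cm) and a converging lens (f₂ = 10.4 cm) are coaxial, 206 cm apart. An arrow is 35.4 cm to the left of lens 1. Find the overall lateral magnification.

m = +0.638

Lens 1: 1/d_i1 = 1/(28.0) − 1/(35.4) = 0.007466, so d_i1 = 133.9 cm; m₁ = −d_i1/d_o1 = -3.782.
d_o2 = 206 − (133.9) = 72.10 cm.
Lens 2: 1/d_i2 = 1/(10.4) − 1/(72.10) = 0.08228, so d_i2 = 12.15 cm; m₂ = −d_i2/d_o2 = -0.1686.
m = m₁·m₂ = (-3.782)(-0.1686) = +0.638.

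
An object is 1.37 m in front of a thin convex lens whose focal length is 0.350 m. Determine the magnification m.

m = -0.343

1/d_i = 1/f − 1/d_o = 1/(0.3500) − 1/(1.37) = 2.127, so d_i = 0.4701 m.
m = −d_i/d_o = −(0.4701)/(1.37) = -0.343.
The image is real, inverted and reduced, on the far side of the lens.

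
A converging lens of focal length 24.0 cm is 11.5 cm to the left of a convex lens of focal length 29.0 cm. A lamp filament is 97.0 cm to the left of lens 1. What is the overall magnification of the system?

Lens 1: 1/d_i1 = 1/(24.0) − 1/(97.0) = 0.03136, so d_i1 = 31.89 cm; m₁ = −d_i1/d_o1 = -0.3288.
d_o2 = 11.5 − (31.89) = -20.39 cm (virtual object).
Lens 2: 1/d_i2 = 1/(29.0) − 1/(-20.39) = 0.08353, so d_i2 = 11.97 cm; m₂ = −d_i2/d_o2 = +0.5872.
m = m₁·m₂ = (-0.3288)(+0.5872) = -0.193.

m = -0.193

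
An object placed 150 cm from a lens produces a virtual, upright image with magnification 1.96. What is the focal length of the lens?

f = 306 cm (converging)

m = −d_i/d_o ⇒ d_i = −m·d_o = −(+1.96)·(150) = -294.0 cm.
1/f = 1/d_o + 1/d_i = 1/(150) + 1/(-294.0) = 0.003265, so f = 306 cm.
Since f is positive, the lens is converging.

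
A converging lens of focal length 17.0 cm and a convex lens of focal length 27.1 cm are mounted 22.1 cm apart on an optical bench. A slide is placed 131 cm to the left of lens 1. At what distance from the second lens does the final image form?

2.83 cm

Lens 1: 1/d_i1 = 1/f₁ − 1/d_o1 = 1/(17.0) − 1/(131) = 0.05119, so d_i1 = 19.54 cm.
The intermediate image is 19.54 cm to the right of lens 1, which is 22.1 − (19.54) = 2.560 cm to the left of lens 2, so d_o2 = +2.560 cm.
Lens 2: 1/d_i2 = 1/f₂ − 1/d_o2 = 1/(27.1) − 1/(2.560) = -0.3537, so d_i2 = -2.83 cm.
The final image is virtual, 2.83 cm to the left of lens 2 (overall magnification ≈ -0.16).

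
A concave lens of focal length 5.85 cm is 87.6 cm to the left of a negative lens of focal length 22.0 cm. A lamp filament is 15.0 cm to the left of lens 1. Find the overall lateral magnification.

m = +0.0542

f₁ = −5.85 cm (diverging).
Lens 1: 1/d_i1 = 1/(-5.85) − 1/(15.0) = -0.2376, so d_i1 = -4.209 cm; m₁ = −d_i1/d_o1 = +0.2806.
d_o2 = 87.6 − (-4.209) = 91.81 cm.
f₂ = −22.0 cm (diverging).
Lens 2: 1/d_i2 = 1/(-22.0) − 1/(91.81) = -0.05635, so d_i2 = -17.75 cm; m₂ = −d_i2/d_o2 = +0.1933.
m = m₁·m₂ = (+0.2806)(+0.1933) = +0.0542.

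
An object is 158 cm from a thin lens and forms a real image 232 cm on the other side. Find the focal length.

Real image ⇒ d_i = +232 cm.
1/f = 1/d_o + 1/d_i = 1/(158) + 1/(232) = 0.01064, so f = 94.0 cm.
Since f is positive, the thin lens is converging.

f = 94.0 cm (converging)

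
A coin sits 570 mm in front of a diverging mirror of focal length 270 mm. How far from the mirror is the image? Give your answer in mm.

For a diverging mirror, f = -270 mm.
Mirror equation: 1/s_i = 1/f − 1/s_o = 1/(-270.0) − 1/(570) = -0.003704 − 0.001754 = -0.005458, so s_i = -183 mm.
The image is virtual, upright and reduced, behind the mirror.

183 mm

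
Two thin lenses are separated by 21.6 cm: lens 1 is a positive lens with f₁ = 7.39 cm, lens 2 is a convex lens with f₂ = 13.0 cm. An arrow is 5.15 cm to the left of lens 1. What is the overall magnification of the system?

m = -1.68

Lens 1: 1/d_i1 = 1/(7.39) − 1/(5.15) = -0.05886, so d_i1 = -16.99 cm; m₁ = −d_i1/d_o1 = +3.299.
d_o2 = 21.6 − (-16.99) = 38.59 cm.
Lens 2: 1/d_i2 = 1/(13.0) − 1/(38.59) = 0.05101, so d_i2 = 19.60 cm; m₂ = −d_i2/d_o2 = -0.5080.
m = m₁·m₂ = (+3.299)(-0.5080) = -1.68.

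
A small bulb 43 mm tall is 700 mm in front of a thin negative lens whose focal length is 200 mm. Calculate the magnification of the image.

m = +0.222

For a negative lens, f = -200 mm.
1/d_i = 1/f − 1/d_o = 1/(-200.0) − 1/(700) = -0.006429, so d_i = -155.6 mm.
m = −d_i/d_o = −(-155.6)/(700) = +0.222.
The image is virtual, upright and reduced, on the same side as the object.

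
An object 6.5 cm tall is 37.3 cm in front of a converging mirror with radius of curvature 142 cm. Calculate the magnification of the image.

m = +2.11

f = R/2 = 142/2 = 71.00 cm.
1/d_i = 1/f − 1/d_o = 1/(71.00) − 1/(37.3) = -0.01273, so d_i = -78.58 cm.
m = −d_i/d_o = −(-78.58)/(37.3) = +2.11.
The image is virtual, upright and enlarged, behind the mirror.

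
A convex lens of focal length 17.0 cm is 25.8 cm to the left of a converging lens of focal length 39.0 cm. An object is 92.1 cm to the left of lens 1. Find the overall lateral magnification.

Lens 1: 1/d_i1 = 1/(17.0) − 1/(92.1) = 0.04797, so d_i1 = 20.85 cm; m₁ = −d_i1/d_o1 = -0.2264.
d_o2 = 25.8 − (20.85) = 4.950 cm.
Lens 2: 1/d_i2 = 1/(39.0) − 1/(4.950) = -0.1764, so d_i2 = -5.670 cm; m₂ = −d_i2/d_o2 = +1.145.
m = m₁·m₂ = (-0.2264)(+1.145) = -0.259.

m = -0.259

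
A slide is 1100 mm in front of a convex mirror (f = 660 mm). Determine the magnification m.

m = +0.375

For a convex mirror, f = -660 mm.
1/d_i = 1/f − 1/d_o = 1/(-660.0) − 1/(1100) = -0.002424, so d_i = -412.5 mm.
m = −d_i/d_o = −(-412.5)/(1100) = +0.375.
The image is virtual, upright and reduced, behind the mirror.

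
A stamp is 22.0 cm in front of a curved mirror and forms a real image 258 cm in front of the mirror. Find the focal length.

f = 20.3 cm (concave)

Real image ⇒ d_i = +258 cm.
1/f = 1/d_o + 1/d_i = 1/(22.0) + 1/(258) = 0.04933, so f = 20.3 cm.
Since f is positive, the curved mirror is concave.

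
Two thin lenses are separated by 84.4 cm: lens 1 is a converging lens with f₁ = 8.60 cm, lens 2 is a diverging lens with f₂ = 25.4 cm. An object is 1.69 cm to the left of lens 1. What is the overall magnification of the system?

Lens 1: 1/d_i1 = 1/(8.60) − 1/(1.69) = -0.4754, so d_i1 = -2.103 cm; m₁ = −d_i1/d_o1 = +1.244.
d_o2 = 84.4 − (-2.103) = 86.50 cm.
f₂ = −25.4 cm (diverging).
Lens 2: 1/d_i2 = 1/(-25.4) − 1/(86.50) = -0.05093, so d_i2 = -19.63 cm; m₂ = −d_i2/d_o2 = +0.2270.
m = m₁·m₂ = (+1.244)(+0.2270) = +0.282.

m = +0.282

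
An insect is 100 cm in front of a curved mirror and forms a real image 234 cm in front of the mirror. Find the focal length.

f = 70.1 cm (concave)

Real image ⇒ d_i = +234 cm.
1/f = 1/d_o + 1/d_i = 1/(100) + 1/(234) = 0.01427, so f = 70.1 cm.
Since f is positive, the curved mirror is concave.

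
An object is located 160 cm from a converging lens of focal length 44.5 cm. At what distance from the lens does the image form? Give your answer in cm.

Thin-lens equation: 1/d_i = 1/f − 1/d_o = 1/(44.50) − 1/(160) = 0.02247 − 0.006250 = 0.01622, so d_i = 61.6 cm.
The image is real, inverted and reduced, on the far side of the lens.

61.6 cm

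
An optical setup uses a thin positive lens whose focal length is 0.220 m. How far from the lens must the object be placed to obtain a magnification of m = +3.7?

0.161 m

m = −d_i/d_o ⇒ d_i = −m·d_o.
1/f = 1/d_o + 1/d_i = 1/d_o − 1/(m·d_o) = (1 − 1/m)/d_o, so d_o = f(1 − 1/m) = (0.2200)(1 − 1/(+3.7)) = 0.161 m.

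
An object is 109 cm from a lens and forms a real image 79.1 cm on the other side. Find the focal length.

f = 45.8 cm (converging)

Real image ⇒ d_i = +79.1 cm.
1/f = 1/d_o + 1/d_i = 1/(109) + 1/(79.1) = 0.02182, so f = 45.8 cm.
Since f is positive, the lens is converging.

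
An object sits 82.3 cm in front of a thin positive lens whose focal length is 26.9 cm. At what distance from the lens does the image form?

Thin-lens equation: 1/v = 1/f − 1/u = 1/(26.90) − 1/(82.3) = 0.03717 − 0.01215 = 0.02502, so v = 40.0 cm.
The image is real, inverted and reduced, on the far side of the lens.

40.0 cm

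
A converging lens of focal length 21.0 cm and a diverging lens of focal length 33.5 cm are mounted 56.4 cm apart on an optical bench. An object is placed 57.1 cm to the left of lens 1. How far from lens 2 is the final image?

Lens 1: 1/d_i1 = 1/f₁ − 1/d_o1 = 1/(21.0) − 1/(57.1) = 0.03011, so d_i1 = 33.22 cm.
The intermediate image is 33.22 cm to the right of lens 1, which is 56.4 − (33.22) = 23.18 cm to the left of lens 2, so d_o2 = +23.18 cm.
Lens 2 is diverging, so f₂ = −33.5 cm.
Lens 2: 1/d_i2 = 1/f₂ − 1/d_o2 = 1/(-33.5) − 1/(23.18) = -0.07299, so d_i2 = -13.7 cm.
The final image is virtual, 13.7 cm to the left of lens 2 (overall magnification ≈ -0.34).

13.7 cm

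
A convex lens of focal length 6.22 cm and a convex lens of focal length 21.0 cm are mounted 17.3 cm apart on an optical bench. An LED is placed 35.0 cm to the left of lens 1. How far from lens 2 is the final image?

Lens 1: 1/d_i1 = 1/f₁ − 1/d_o1 = 1/(6.22) − 1/(35.0) = 0.1322, so d_i1 = 7.564 cm.
The intermediate image is 7.564 cm to the right of lens 1, which is 17.3 − (7.564) = 9.736 cm to the left of lens 2, so d_o2 = +9.736 cm.
Lens 2: 1/d_i2 = 1/f₂ − 1/d_o2 = 1/(21.0) − 1/(9.736) = -0.05509, so d_i2 = -18.2 cm.
The final image is virtual, 18.2 cm to the left of lens 2 (overall magnification ≈ -0.40).

18.2 cm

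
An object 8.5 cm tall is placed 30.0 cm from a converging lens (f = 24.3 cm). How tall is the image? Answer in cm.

36.2 cm

1/d_i = 1/f − 1/d_o = 1/(24.30) − 1/(30.0) = 0.007819, so d_i = 127.9 cm.
m = −d_i/d_o = -4.263.
|h_i| = |m|·h_o = 4.263 × 8.5 = 36.2 cm. The image is real, inverted and enlarged, on the far side of the lens.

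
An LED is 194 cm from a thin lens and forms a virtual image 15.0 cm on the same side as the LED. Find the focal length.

f = -16.3 cm (diverging)

Virtual image ⇒ d_i = −15.0 cm.
1/f = 1/d_o + 1/d_i = 1/(194) + 1/(-15.0) = -0.06151, so f = -16.3 cm.
Since f is negative, the thin lens is diverging.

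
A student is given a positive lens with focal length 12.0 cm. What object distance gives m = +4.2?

m = −d_i/d_o ⇒ d_i = −m·d_o.
1/f = 1/d_o + 1/d_i = 1/d_o − 1/(m·d_o) = (1 − 1/m)/d_o, so d_o = f(1 − 1/m) = (12.00)(1 − 1/(+4.2)) = 9.14 cm.

9.14 cm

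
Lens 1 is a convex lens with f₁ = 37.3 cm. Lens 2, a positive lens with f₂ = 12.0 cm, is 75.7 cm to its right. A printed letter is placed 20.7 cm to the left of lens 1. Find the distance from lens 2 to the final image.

13.3 cm

Lens 1: 1/d_i1 = 1/f₁ − 1/d_o1 = 1/(37.3) − 1/(20.7) = -0.02150, so d_i1 = -46.51 cm.
The intermediate image is 46.51 cm to the left of lens 1 (virtual), which is 75.7 − (-46.51) = 122.2 cm to the left of lens 2, so d_o2 = +122.2 cm.
Lens 2: 1/d_i2 = 1/f₂ − 1/d_o2 = 1/(12.0) − 1/(122.2) = 0.07515, so d_i2 = 13.3 cm.
The final image is real, 13.3 cm to the right of lens 2 (overall magnification ≈ -0.24).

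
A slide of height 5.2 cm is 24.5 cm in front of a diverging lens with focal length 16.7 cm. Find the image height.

For a diverging lens, f = -16.7 cm.
1/d_i = 1/f − 1/d_o = 1/(-16.70) − 1/(24.5) = -0.1007, so d_i = -9.931 cm.
m = −d_i/d_o = +0.4053.
|h_i| = |m|·h_o = 0.4053 × 5.2 = 2.11 cm. The image is virtual, upright and reduced, on the same side as the object.

2.11 cm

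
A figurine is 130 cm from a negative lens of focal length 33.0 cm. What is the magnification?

For a negative lens, f = -33.0 cm.
1/d_i = 1/f − 1/d_o = 1/(-33.00) − 1/(130) = -0.03800, so d_i = -26.32 cm.
m = −d_i/d_o = −(-26.32)/(130) = +0.202.
The image is virtual, upright and reduced, on the same side as the object.

m = +0.202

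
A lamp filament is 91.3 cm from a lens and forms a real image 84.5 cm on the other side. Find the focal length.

f = 43.9 cm (converging)

Real image ⇒ d_i = +84.5 cm.
1/f = 1/d_o + 1/d_i = 1/(91.3) + 1/(84.5) = 0.02279, so f = 43.9 cm.
Since f is positive, the lens is converging.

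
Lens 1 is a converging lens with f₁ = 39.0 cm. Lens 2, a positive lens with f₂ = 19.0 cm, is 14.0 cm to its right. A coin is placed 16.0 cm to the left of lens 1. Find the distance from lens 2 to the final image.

Lens 1: 1/d_i1 = 1/f₁ − 1/d_o1 = 1/(39.0) − 1/(16.0) = -0.03686, so d_i1 = -27.13 cm.
The intermediate image is 27.13 cm to the left of lens 1 (virtual), which is 14.0 − (-27.13) = 41.13 cm to the left of lens 2, so d_o2 = +41.13 cm.
Lens 2: 1/d_i2 = 1/f₂ − 1/d_o2 = 1/(19.0) − 1/(41.13) = 0.02832, so d_i2 = 35.3 cm.
The final image is real, 35.3 cm to the right of lens 2 (overall magnification ≈ -1.5).

35.3 cm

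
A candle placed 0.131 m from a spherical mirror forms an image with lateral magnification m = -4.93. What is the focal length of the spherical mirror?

m = −d_i/d_o ⇒ d_i = −m·d_o = −(-4.93)·(0.131) = 0.6458 m.
1/f = 1/d_o + 1/d_i = 1/(0.131) + 1/(0.6458) = 9.182, so f = 0.109 m.
Since f is positive, the spherical mirror is concave.

f = 0.109 m (concave)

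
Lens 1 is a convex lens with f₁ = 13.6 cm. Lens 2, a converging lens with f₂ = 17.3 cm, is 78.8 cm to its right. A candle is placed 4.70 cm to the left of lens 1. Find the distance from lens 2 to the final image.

21.7 cm

Lens 1: 1/d_i1 = 1/f₁ − 1/d_o1 = 1/(13.6) − 1/(4.70) = -0.1392, so d_i1 = -7.182 cm.
The intermediate image is 7.182 cm to the left of lens 1 (virtual), which is 78.8 − (-7.182) = 85.98 cm to the left of lens 2, so d_o2 = +85.98 cm.
Lens 2: 1/d_i2 = 1/f₂ − 1/d_o2 = 1/(17.3) − 1/(85.98) = 0.04617, so d_i2 = 21.7 cm.
The final image is real, 21.7 cm to the right of lens 2 (overall magnification ≈ -0.38).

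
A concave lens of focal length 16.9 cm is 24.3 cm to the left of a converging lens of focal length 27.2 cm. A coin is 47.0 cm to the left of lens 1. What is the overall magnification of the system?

f₁ = −16.9 cm (diverging).
Lens 1: 1/d_i1 = 1/(-16.9) − 1/(47.0) = -0.08045, so d_i1 = -12.43 cm; m₁ = −d_i1/d_o1 = +0.2645.
d_o2 = 24.3 − (-12.43) = 36.73 cm.
Lens 2: 1/d_i2 = 1/(27.2) − 1/(36.73) = 0.009539, so d_i2 = 104.8 cm; m₂ = −d_i2/d_o2 = -2.854.
m = m₁·m₂ = (+0.2645)(-2.854) = -0.755.

m = -0.755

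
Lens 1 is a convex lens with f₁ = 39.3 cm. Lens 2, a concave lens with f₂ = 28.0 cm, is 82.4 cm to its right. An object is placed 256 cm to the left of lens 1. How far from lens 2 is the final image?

Lens 1: 1/d_i1 = 1/f₁ − 1/d_o1 = 1/(39.3) − 1/(256) = 0.02154, so d_i1 = 46.43 cm.
The intermediate image is 46.43 cm to the right of lens 1, which is 82.4 − (46.43) = 35.97 cm to the left of lens 2, so d_o2 = +35.97 cm.
Lens 2 is diverging, so f₂ = −28.0 cm.
Lens 2: 1/d_i2 = 1/f₂ − 1/d_o2 = 1/(-28.0) − 1/(35.97) = -0.06352, so d_i2 = -15.7 cm.
The final image is virtual, 15.7 cm to the left of lens 2 (overall magnification ≈ -0.079).

15.7 cm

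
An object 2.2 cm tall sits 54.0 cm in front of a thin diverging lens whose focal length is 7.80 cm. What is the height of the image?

For a diverging lens, f = -7.80 cm.
1/d_i = 1/f − 1/d_o = 1/(-7.800) − 1/(54.0) = -0.1467, so d_i = -6.816 cm.
m = −d_i/d_o = +0.1262.
|h_i| = |m|·h_o = 0.1262 × 2.2 = 0.278 cm. The image is virtual, upright and reduced, on the same side as the object.

0.278 cm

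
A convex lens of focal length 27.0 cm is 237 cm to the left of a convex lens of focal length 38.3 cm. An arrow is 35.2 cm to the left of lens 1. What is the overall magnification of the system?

Lens 1: 1/d_i1 = 1/(27.0) − 1/(35.2) = 0.008628, so d_i1 = 115.9 cm; m₁ = −d_i1/d_o1 = -3.293.
d_o2 = 237 − (115.9) = 121.1 cm.
Lens 2: 1/d_i2 = 1/(38.3) − 1/(121.1) = 0.01785, so d_i2 = 56.02 cm; m₂ = −d_i2/d_o2 = -0.4626.
m = m₁·m₂ = (-3.293)(-0.4626) = +1.52.

m = +1.52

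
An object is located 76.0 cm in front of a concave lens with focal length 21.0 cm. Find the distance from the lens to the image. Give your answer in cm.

For a concave lens, f = -21.0 cm.
Thin-lens equation: 1/v = 1/f − 1/u = 1/(-21.00) − 1/(76.0) = -0.04762 − 0.01316 = -0.06078, so v = -16.5 cm.
The image is virtual, upright and reduced, on the same side as the object.

16.5 cm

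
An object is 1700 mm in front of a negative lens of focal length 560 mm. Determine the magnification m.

For a negative lens, f = -560 mm.
1/d_i = 1/f − 1/d_o = 1/(-560.0) − 1/(1700) = -0.002374, so d_i = -421.2 mm.
m = −d_i/d_o = −(-421.2)/(1700) = +0.248.
The image is virtual, upright and reduced, on the same side as the object.

m = +0.248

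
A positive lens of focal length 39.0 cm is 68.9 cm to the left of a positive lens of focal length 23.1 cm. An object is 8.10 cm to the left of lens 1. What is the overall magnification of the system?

Lens 1: 1/d_i1 = 1/(39.0) − 1/(8.10) = -0.09782, so d_i1 = -10.22 cm; m₁ = −d_i1/d_o1 = +1.262.
d_o2 = 68.9 − (-10.22) = 79.12 cm.
Lens 2: 1/d_i2 = 1/(23.1) − 1/(79.12) = 0.03065, so d_i2 = 32.63 cm; m₂ = −d_i2/d_o2 = -0.4124.
m = m₁·m₂ = (+1.262)(-0.4124) = -0.520.

m = -0.520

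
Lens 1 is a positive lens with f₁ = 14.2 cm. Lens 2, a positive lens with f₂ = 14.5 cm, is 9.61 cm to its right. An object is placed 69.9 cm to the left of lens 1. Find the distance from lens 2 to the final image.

5.24 cm

Lens 1: 1/d_i1 = 1/f₁ − 1/d_o1 = 1/(14.2) − 1/(69.9) = 0.05612, so d_i1 = 17.82 cm.
The intermediate image is 17.82 cm to the right of lens 1, which lies 8.210 cm to the right of lens 2 — a virtual object — so d_o2 = −8.210 cm.
Lens 2: 1/d_i2 = 1/f₂ − 1/d_o2 = 1/(14.5) − 1/(-8.210) = 0.1908, so d_i2 = 5.24 cm.
The final image is real, 5.24 cm to the right of lens 2 (overall magnification ≈ -0.16).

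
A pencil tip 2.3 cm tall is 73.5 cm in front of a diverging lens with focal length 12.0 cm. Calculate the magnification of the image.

m = +0.140

For a diverging lens, f = -12.0 cm.
1/d_i = 1/f − 1/d_o = 1/(-12.00) − 1/(73.5) = -0.09694, so d_i = -10.32 cm.
m = −d_i/d_o = −(-10.32)/(73.5) = +0.140.
The image is virtual, upright and reduced, on the same side as the object.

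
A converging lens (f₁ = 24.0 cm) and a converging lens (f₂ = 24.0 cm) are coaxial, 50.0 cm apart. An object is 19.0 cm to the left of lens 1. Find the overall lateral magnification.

m = -0.983

Lens 1: 1/d_i1 = 1/(24.0) − 1/(19.0) = -0.01096, so d_i1 = -91.20 cm; m₁ = −d_i1/d_o1 = +4.800.
d_o2 = 50.0 − (-91.20) = 141.2 cm.
Lens 2: 1/d_i2 = 1/(24.0) − 1/(141.2) = 0.03458, so d_i2 = 28.91 cm; m₂ = −d_i2/d_o2 = -0.2048.
m = m₁·m₂ = (+4.800)(-0.2048) = -0.983.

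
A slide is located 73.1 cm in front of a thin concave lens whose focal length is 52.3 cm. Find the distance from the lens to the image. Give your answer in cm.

For a concave lens, f = -52.3 cm.
Thin-lens equation: 1/v = 1/f − 1/u = 1/(-52.30) − 1/(73.1) = -0.01912 − 0.01368 = -0.03280, so v = -30.5 cm.
The image is virtual, upright and reduced, on the same side as the object.

30.5 cm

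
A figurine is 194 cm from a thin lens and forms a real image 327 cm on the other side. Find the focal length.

Real image ⇒ d_i = +327 cm.
1/f = 1/d_o + 1/d_i = 1/(194) + 1/(327) = 0.008213, so f = 122 cm.
Since f is positive, the thin lens is converging.

f = 122 cm (converging)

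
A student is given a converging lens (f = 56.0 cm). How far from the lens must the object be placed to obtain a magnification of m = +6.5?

m = −d_i/d_o ⇒ d_i = −m·d_o.
1/f = 1/d_o + 1/d_i = 1/d_o − 1/(m·d_o) = (1 − 1/m)/d_o, so d_o = f(1 − 1/m) = (56.00)(1 − 1/(+6.5)) = 47.4 cm.

47.4 cm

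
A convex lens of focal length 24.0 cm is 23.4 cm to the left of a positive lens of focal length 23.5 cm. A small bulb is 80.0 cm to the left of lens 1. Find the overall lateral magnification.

m = -0.293

Lens 1: 1/d_i1 = 1/(24.0) − 1/(80.0) = 0.02917, so d_i1 = 34.29 cm; m₁ = −d_i1/d_o1 = -0.4286.
d_o2 = 23.4 − (34.29) = -10.89 cm (virtual object).
Lens 2: 1/d_i2 = 1/(23.5) − 1/(-10.89) = 0.1344, so d_i2 = 7.442 cm; m₂ = −d_i2/d_o2 = +0.6833.
m = m₁·m₂ = (-0.4286)(+0.6833) = -0.293.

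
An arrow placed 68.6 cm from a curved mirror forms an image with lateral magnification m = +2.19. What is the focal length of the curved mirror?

f = 126 cm (concave)

m = −d_i/d_o ⇒ d_i = −m·d_o = −(+2.19)·(68.6) = -150.2 cm.
1/f = 1/d_o + 1/d_i = 1/(68.6) + 1/(-150.2) = 0.007919, so f = 126 cm.
Since f is positive, the curved mirror is concave.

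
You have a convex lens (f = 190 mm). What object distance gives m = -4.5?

m = −d_i/d_o ⇒ d_i = −m·d_o.
1/f = 1/d_o + 1/d_i = 1/d_o − 1/(m·d_o) = (1 − 1/m)/d_o, so d_o = f(1 − 1/m) = (190.0)(1 − 1/(-4.5)) = 232 mm.

232 mm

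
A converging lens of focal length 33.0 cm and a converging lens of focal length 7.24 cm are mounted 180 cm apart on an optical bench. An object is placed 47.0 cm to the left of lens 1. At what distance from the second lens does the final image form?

8.09 cm

Lens 1: 1/d_i1 = 1/f₁ − 1/d_o1 = 1/(33.0) − 1/(47.0) = 0.009026, so d_i1 = 110.8 cm.
The intermediate image is 110.8 cm to the right of lens 1, which is 180 − (110.8) = 69.20 cm to the left of lens 2, so d_o2 = +69.20 cm.
Lens 2: 1/d_i2 = 1/f₂ − 1/d_o2 = 1/(7.24) − 1/(69.20) = 0.1237, so d_i2 = 8.09 cm.
The final image is real, 8.09 cm to the right of lens 2 (overall magnification ≈ 0.28).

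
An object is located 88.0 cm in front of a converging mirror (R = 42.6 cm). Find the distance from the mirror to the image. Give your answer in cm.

28.1 cm

f = R/2 = 42.6/2 = 21.30 cm.
Mirror equation: 1/q = 1/f − 1/p = 1/(21.30) − 1/(88.0) = 0.04695 − 0.01136 = 0.03558, so q = 28.1 cm.
The image is real, inverted and reduced, in front of the mirror.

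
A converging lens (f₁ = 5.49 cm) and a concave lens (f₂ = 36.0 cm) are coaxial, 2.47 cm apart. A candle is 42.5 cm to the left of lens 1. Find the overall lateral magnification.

m = -0.166

Lens 1: 1/d_i1 = 1/(5.49) − 1/(42.5) = 0.1586, so d_i1 = 6.304 cm; m₁ = −d_i1/d_o1 = -0.1483.
d_o2 = 2.47 − (6.304) = -3.834 cm (virtual object).
f₂ = −36.0 cm (diverging).
Lens 2: 1/d_i2 = 1/(-36.0) − 1/(-3.834) = 0.2330, so d_i2 = 4.291 cm; m₂ = −d_i2/d_o2 = +1.119.
m = m₁·m₂ = (-0.1483)(+1.119) = -0.166.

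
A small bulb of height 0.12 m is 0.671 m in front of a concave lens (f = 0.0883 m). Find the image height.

For a concave lens, f = -0.0883 m.
1/d_i = 1/f − 1/d_o = 1/(-0.08830) − 1/(0.671) = -12.82, so d_i = -0.07803 m.
m = −d_i/d_o = +0.1163.
|h_i| = |m|·h_o = 0.1163 × 0.12 = 0.0140 m. The image is virtual, upright and reduced, on the same side as the object.

0.0140 m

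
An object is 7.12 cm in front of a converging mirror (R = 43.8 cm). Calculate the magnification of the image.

m = +1.48

f = R/2 = 43.8/2 = 21.90 cm.
1/d_i = 1/f − 1/d_o = 1/(21.90) − 1/(7.12) = -0.09479, so d_i = -10.55 cm.
m = −d_i/d_o = −(-10.55)/(7.12) = +1.48.
The image is virtual, upright and enlarged, behind the mirror.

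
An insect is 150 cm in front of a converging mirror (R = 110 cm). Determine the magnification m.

m = -0.579

f = R/2 = 110/2 = 55.00 cm.
1/d_i = 1/f − 1/d_o = 1/(55.00) − 1/(150) = 0.01152, so d_i = 86.84 cm.
m = −d_i/d_o = −(86.84)/(150) = -0.579.
The image is real, inverted and reduced, in front of the mirror.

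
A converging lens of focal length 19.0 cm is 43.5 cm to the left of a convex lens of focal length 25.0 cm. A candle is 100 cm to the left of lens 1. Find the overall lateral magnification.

Lens 1: 1/d_i1 = 1/(19.0) − 1/(100) = 0.04263, so d_i1 = 23.46 cm; m₁ = −d_i1/d_o1 = -0.2346.
d_o2 = 43.5 − (23.46) = 20.04 cm.
Lens 2: 1/d_i2 = 1/(25.0) − 1/(20.04) = -0.009900, so d_i2 = -101.0 cm; m₂ = −d_i2/d_o2 = +5.040.
m = m₁·m₂ = (-0.2346)(+5.040) = -1.18.

m = -1.18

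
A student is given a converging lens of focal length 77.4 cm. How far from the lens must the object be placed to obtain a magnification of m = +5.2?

m = −d_i/d_o ⇒ d_i = −m·d_o.
1/f = 1/d_o + 1/d_i = 1/d_o − 1/(m·d_o) = (1 − 1/m)/d_o, so d_o = f(1 − 1/m) = (77.40)(1 − 1/(+5.2)) = 62.5 cm.

62.5 cm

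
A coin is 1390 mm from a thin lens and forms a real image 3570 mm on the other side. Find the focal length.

f = 1000 mm (converging)

Real image ⇒ d_i = +3570 mm.
1/f = 1/d_o + 1/d_i = 1/(1390) + 1/(3570) = 0.0009995, so f = 1000 mm.
Since f is positive, the thin lens is converging.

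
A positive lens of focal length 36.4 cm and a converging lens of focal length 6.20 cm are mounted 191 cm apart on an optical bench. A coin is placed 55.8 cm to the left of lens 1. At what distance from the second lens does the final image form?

Lens 1: 1/d_i1 = 1/f₁ − 1/d_o1 = 1/(36.4) − 1/(55.8) = 0.009551, so d_i1 = 104.7 cm.
The intermediate image is 104.7 cm to the right of lens 1, which is 191 − (104.7) = 86.30 cm to the left of lens 2, so d_o2 = +86.30 cm.
Lens 2: 1/d_i2 = 1/f₂ − 1/d_o2 = 1/(6.20) − 1/(86.30) = 0.1497, so d_i2 = 6.68 cm.
The final image is real, 6.68 cm to the right of lens 2 (overall magnification ≈ 0.15).

6.68 cm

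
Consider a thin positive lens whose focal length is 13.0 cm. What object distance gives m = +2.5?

m = −d_i/d_o ⇒ d_i = −m·d_o.
1/f = 1/d_o + 1/d_i = 1/d_o − 1/(m·d_o) = (1 − 1/m)/d_o, so d_o = f(1 − 1/m) = (13.00)(1 − 1/(+2.5)) = 7.80 cm.

7.80 cm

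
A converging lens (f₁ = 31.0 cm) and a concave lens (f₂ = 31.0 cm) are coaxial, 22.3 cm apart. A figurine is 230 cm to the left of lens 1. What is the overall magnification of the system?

m = -0.276

Lens 1: 1/d_i1 = 1/(31.0) − 1/(230) = 0.02791, so d_i1 = 35.83 cm; m₁ = −d_i1/d_o1 = -0.1558.
d_o2 = 22.3 − (35.83) = -13.53 cm (virtual object).
f₂ = −31.0 cm (diverging).
Lens 2: 1/d_i2 = 1/(-31.0) − 1/(-13.53) = 0.04165, so d_i2 = 24.01 cm; m₂ = −d_i2/d_o2 = +1.774.
m = m₁·m₂ = (-0.1558)(+1.774) = -0.276.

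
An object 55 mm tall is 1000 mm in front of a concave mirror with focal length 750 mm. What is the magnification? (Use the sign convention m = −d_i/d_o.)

1/d_i = 1/f − 1/d_o = 1/(750.0) − 1/(1000) = 0.0003333, so d_i = 3000 mm.
m = −d_i/d_o = −(3000)/(1000) = -3.00.
The image is real, inverted and enlarged, in front of the mirror.

m = -3.00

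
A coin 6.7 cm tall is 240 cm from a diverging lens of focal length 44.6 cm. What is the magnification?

m = +0.157

For a diverging lens, f = -44.6 cm.
1/d_i = 1/f − 1/d_o = 1/(-44.60) − 1/(240) = -0.02659, so d_i = -37.61 cm.
m = −d_i/d_o = −(-37.61)/(240) = +0.157.
The image is virtual, upright and reduced, on the same side as the object.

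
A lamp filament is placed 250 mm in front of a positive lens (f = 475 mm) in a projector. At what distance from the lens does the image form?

528 mm

Thin-lens equation: 1/s_i = 1/f − 1/s_o = 1/(475.0) − 1/(250) = 0.002105 − 0.004000 = -0.001895, so s_i = -528 mm.
The image is virtual, upright and enlarged, on the same side as the object.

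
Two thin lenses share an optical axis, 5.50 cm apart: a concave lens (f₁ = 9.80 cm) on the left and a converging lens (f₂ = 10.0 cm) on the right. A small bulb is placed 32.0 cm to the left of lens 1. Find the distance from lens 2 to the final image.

Lens 1 is diverging, so f₁ = −9.80 cm.
Lens 1: 1/d_i1 = 1/f₁ − 1/d_o1 = 1/(-9.80) − 1/(32.0) = -0.1333, so d_i1 = -7.502 cm.
The intermediate image is 7.502 cm to the left of lens 1 (virtual), which is 5.50 − (-7.502) = 13.00 cm to the left of lens 2, so d_o2 = +13.00 cm.
Lens 2: 1/d_i2 = 1/f₂ − 1/d_o2 = 1/(10.0) − 1/(13.00) = 0.02308, so d_i2 = 43.3 cm.
The final image is real, 43.3 cm to the right of lens 2 (overall magnification ≈ -0.78).

43.3 cm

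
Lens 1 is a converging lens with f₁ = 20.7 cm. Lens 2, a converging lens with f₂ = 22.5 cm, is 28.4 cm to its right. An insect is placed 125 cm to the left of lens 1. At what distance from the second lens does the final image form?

Lens 1: 1/d_i1 = 1/f₁ − 1/d_o1 = 1/(20.7) − 1/(125) = 0.04031, so d_i1 = 24.81 cm.
The intermediate image is 24.81 cm to the right of lens 1, which is 28.4 − (24.81) = 3.590 cm to the left of lens 2, so d_o2 = +3.590 cm.
Lens 2: 1/d_i2 = 1/f₂ − 1/d_o2 = 1/(22.5) − 1/(3.590) = -0.2341, so d_i2 = -4.27 cm.
The final image is virtual, 4.27 cm to the left of lens 2 (overall magnification ≈ -0.24).

4.27 cm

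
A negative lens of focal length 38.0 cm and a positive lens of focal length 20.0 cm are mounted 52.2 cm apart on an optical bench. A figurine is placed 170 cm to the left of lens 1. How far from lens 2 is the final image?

Lens 1 is diverging, so f₁ = −38.0 cm.
Lens 1: 1/d_i1 = 1/f₁ − 1/d_o1 = 1/(-38.0) − 1/(170) = -0.03220, so d_i1 = -31.06 cm.
The intermediate image is 31.06 cm to the left of lens 1 (virtual), which is 52.2 − (-31.06) = 83.26 cm to the left of lens 2, so d_o2 = +83.26 cm.
Lens 2: 1/d_i2 = 1/f₂ − 1/d_o2 = 1/(20.0) − 1/(83.26) = 0.03799, so d_i2 = 26.3 cm.
The final image is real, 26.3 cm to the right of lens 2 (overall magnification ≈ -0.058).

26.3 cm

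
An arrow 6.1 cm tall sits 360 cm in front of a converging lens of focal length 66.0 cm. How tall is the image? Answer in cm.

1/d_i = 1/f − 1/d_o = 1/(66.00) − 1/(360) = 0.01237, so d_i = 80.82 cm.
m = −d_i/d_o = -0.2245.
|h_i| = |m|·h_o = 0.2245 × 6.1 = 1.37 cm. The image is real, inverted and reduced, on the far side of the lens.

1.37 cm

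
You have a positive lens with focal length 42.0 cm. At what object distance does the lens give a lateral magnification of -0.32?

173 cm

m = −d_i/d_o ⇒ d_i = −m·d_o.
1/f = 1/d_o + 1/d_i = 1/d_o − 1/(m·d_o) = (1 − 1/m)/d_o, so d_o = f(1 − 1/m) = (42.00)(1 − 1/(-0.32)) = 173 cm.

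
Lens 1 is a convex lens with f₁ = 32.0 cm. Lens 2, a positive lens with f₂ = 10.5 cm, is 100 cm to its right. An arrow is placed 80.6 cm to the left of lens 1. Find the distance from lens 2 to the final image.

13.5 cm

Lens 1: 1/d_i1 = 1/f₁ − 1/d_o1 = 1/(32.0) − 1/(80.6) = 0.01884, so d_i1 = 53.07 cm.
The intermediate image is 53.07 cm to the right of lens 1, which is 100 − (53.07) = 46.93 cm to the left of lens 2, so d_o2 = +46.93 cm.
Lens 2: 1/d_i2 = 1/f₂ − 1/d_o2 = 1/(10.5) − 1/(46.93) = 0.07393, so d_i2 = 13.5 cm.
The final image is real, 13.5 cm to the right of lens 2 (overall magnification ≈ 0.19).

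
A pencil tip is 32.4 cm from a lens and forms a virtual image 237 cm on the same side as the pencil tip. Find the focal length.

f = 37.5 cm (converging)

Virtual image ⇒ d_i = −237 cm.
1/f = 1/d_o + 1/d_i = 1/(32.4) + 1/(-237) = 0.02664, so f = 37.5 cm.
Since f is positive, the lens is converging.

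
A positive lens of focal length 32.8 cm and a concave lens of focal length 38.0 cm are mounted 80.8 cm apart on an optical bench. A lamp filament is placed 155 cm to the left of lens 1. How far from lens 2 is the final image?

Lens 1: 1/d_i1 = 1/f₁ − 1/d_o1 = 1/(32.8) − 1/(155) = 0.02404, so d_i1 = 41.60 cm.
The intermediate image is 41.60 cm to the right of lens 1, which is 80.8 − (41.60) = 39.20 cm to the left of lens 2, so d_o2 = +39.20 cm.
Lens 2 is diverging, so f₂ = −38.0 cm.
Lens 2: 1/d_i2 = 1/f₂ − 1/d_o2 = 1/(-38.0) − 1/(39.20) = -0.05183, so d_i2 = -19.3 cm.
The final image is virtual, 19.3 cm to the left of lens 2 (overall magnification ≈ -0.13).

19.3 cm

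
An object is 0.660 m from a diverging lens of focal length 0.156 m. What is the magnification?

m = +0.191

For a diverging lens, f = -0.156 m.
1/d_i = 1/f − 1/d_o = 1/(-0.1560) − 1/(0.660) = -7.925, so d_i = -0.1262 m.
m = −d_i/d_o = −(-0.1262)/(0.660) = +0.191.
The image is virtual, upright and reduced, on the same side as the object.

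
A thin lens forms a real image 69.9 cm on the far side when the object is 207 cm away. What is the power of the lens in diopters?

P = +1.91 D

d_i = +69.9 cm.
1/f = 1/d_o + 1/d_i = 1/(207) + 1/(69.9) = 0.01914 cm⁻¹.
f = 52.25 cm = 0.5225 m, so P = 1/f = +1.91 D.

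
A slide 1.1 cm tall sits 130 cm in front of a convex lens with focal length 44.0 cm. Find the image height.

1/d_i = 1/f − 1/d_o = 1/(44.00) − 1/(130) = 0.01503, so d_i = 66.51 cm.
m = −d_i/d_o = -0.5116.
|h_i| = |m|·h_o = 0.5116 × 1.1 = 0.563 cm. The image is real, inverted and reduced, on the far side of the lens.

0.563 cm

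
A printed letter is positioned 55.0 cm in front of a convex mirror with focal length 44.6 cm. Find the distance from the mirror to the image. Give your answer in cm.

For a convex mirror, f = -44.6 cm.
Mirror equation: 1/v = 1/f − 1/u = 1/(-44.60) − 1/(55.0) = -0.02242 − 0.01818 = -0.04060, so v = -24.6 cm.
The image is virtual, upright and reduced, behind the mirror.

24.6 cm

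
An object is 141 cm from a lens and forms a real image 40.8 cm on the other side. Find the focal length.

Real image ⇒ d_i = +40.8 cm.
1/f = 1/d_o + 1/d_i = 1/(141) + 1/(40.8) = 0.03160, so f = 31.6 cm.
Since f is positive, the lens is converging.

f = 31.6 cm (converging)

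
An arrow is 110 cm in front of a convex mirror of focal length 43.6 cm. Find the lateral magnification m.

For a convex mirror, f = -43.6 cm.
1/d_i = 1/f − 1/d_o = 1/(-43.60) − 1/(110) = -0.03203, so d_i = -31.22 cm.
m = −d_i/d_o = −(-31.22)/(110) = +0.284.
The image is virtual, upright and reduced, behind the mirror.

m = +0.284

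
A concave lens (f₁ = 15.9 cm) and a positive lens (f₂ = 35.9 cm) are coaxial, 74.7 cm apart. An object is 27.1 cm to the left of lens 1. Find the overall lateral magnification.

f₁ = −15.9 cm (diverging).
Lens 1: 1/d_i1 = 1/(-15.9) − 1/(27.1) = -0.09979, so d_i1 = -10.02 cm; m₁ = −d_i1/d_o1 = +0.3697.
d_o2 = 74.7 − (-10.02) = 84.72 cm.
Lens 2: 1/d_i2 = 1/(35.9) − 1/(84.72) = 0.01605, so d_i2 = 62.30 cm; m₂ = −d_i2/d_o2 = -0.7354.
m = m₁·m₂ = (+0.3697)(-0.7354) = -0.272.

m = -0.272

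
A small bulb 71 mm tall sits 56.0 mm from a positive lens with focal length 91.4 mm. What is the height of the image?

1/d_i = 1/f − 1/d_o = 1/(91.40) − 1/(56.0) = -0.006916, so d_i = -144.6 mm.
m = −d_i/d_o = +2.582.
|h_i| = |m|·h_o = 2.582 × 71 = 183 mm. The image is virtual, upright and enlarged, on the same side as the object.

183 mm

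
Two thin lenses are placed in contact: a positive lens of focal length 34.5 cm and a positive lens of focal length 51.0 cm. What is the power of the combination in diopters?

P₁ = 1/f₁ = 1/(0.345 m) = +2.899 D; P₂ = 1/f₂ = 1/(0.510 m) = +1.961 D.
For thin lenses in contact, P = P₁ + P₂ = (+2.899) + (+1.961) = +4.86 D.

P = +4.86 D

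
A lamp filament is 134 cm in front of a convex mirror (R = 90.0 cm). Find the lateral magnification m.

f = R/2 = 90.0/2 = 45.00 cm; for a convex mirror, f = -45.00 cm.
1/d_i = 1/f − 1/d_o = 1/(-45.00) − 1/(134) = -0.02968, so d_i = -33.69 cm.
m = −d_i/d_o = −(-33.69)/(134) = +0.251.
The image is virtual, upright and reduced, behind the mirror.

m = +0.251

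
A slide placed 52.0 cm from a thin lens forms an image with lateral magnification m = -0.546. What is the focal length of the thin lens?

f = 18.4 cm (converging)

m = −d_i/d_o ⇒ d_i = −m·d_o = −(-0.546)·(52.0) = 28.39 cm.
1/f = 1/d_o + 1/d_i = 1/(52.0) + 1/(28.39) = 0.05445, so f = 18.4 cm.
Since f is positive, the thin lens is converging.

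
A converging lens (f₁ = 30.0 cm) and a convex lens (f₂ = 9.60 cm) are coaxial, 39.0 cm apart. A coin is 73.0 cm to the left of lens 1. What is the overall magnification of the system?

m = -0.311

Lens 1: 1/d_i1 = 1/(30.0) − 1/(73.0) = 0.01963, so d_i1 = 50.93 cm; m₁ = −d_i1/d_o1 = -0.6977.
d_o2 = 39.0 − (50.93) = -11.93 cm (virtual object).
Lens 2: 1/d_i2 = 1/(9.60) − 1/(-11.93) = 0.1880, so d_i2 = 5.319 cm; m₂ = −d_i2/d_o2 = +0.4459.
m = m₁·m₂ = (-0.6977)(+0.4459) = -0.311.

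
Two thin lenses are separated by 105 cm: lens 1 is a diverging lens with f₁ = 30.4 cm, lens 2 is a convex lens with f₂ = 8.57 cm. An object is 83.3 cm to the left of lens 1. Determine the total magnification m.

m = -0.0193

f₁ = −30.4 cm (diverging).
Lens 1: 1/d_i1 = 1/(-30.4) − 1/(83.3) = -0.04490, so d_i1 = -22.27 cm; m₁ = −d_i1/d_o1 = +0.2673.
d_o2 = 105 − (-22.27) = 127.3 cm.
Lens 2: 1/d_i2 = 1/(8.57) − 1/(127.3) = 0.1088, so d_i2 = 9.189 cm; m₂ = −d_i2/d_o2 = -0.07218.
m = m₁·m₂ = (+0.2673)(-0.07218) = -0.0193.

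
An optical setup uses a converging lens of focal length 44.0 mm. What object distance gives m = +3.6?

m = −d_i/d_o ⇒ d_i = −m·d_o.
1/f = 1/d_o + 1/d_i = 1/d_o − 1/(m·d_o) = (1 − 1/m)/d_o, so d_o = f(1 − 1/m) = (44.00)(1 − 1/(+3.6)) = 31.8 mm.

31.8 mm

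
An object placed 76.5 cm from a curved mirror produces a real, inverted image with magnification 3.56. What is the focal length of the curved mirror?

f = 59.7 cm (concave)

m = −d_i/d_o ⇒ d_i = −m·d_o = −(-3.56)·(76.5) = 272.3 cm.
1/f = 1/d_o + 1/d_i = 1/(76.5) + 1/(272.3) = 0.01674, so f = 59.7 cm.
Since f is positive, the curved mirror is concave.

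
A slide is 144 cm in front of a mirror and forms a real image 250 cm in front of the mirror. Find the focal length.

f = 91.4 cm (concave)

Real image ⇒ d_i = +250 cm.
1/f = 1/d_o + 1/d_i = 1/(144) + 1/(250) = 0.01094, so f = 91.4 cm.
Since f is positive, the mirror is concave.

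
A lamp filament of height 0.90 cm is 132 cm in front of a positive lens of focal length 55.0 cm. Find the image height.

1/d_i = 1/f − 1/d_o = 1/(55.00) − 1/(132) = 0.01061, so d_i = 94.29 cm.
m = −d_i/d_o = -0.7143.
|h_i| = |m|·h_o = 0.7143 × 0.90 = 0.643 cm. The image is real, inverted and reduced, on the far side of the lens.

0.643 cm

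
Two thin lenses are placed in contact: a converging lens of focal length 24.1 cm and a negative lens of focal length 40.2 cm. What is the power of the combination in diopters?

P₁ = 1/f₁ = 1/(0.241 m) = +4.149 D; P₂ = 1/f₂ = 1/(-0.402 m) = -2.488 D.
For thin lenses in contact, P = P₁ + P₂ = (+4.149) + (-2.488) = +1.66 D.

P = +1.66 D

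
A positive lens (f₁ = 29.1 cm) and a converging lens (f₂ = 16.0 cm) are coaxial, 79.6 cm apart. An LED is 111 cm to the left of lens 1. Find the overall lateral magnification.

m = +0.235

Lens 1: 1/d_i1 = 1/(29.1) − 1/(111) = 0.02536, so d_i1 = 39.44 cm; m₁ = −d_i1/d_o1 = -0.3553.
d_o2 = 79.6 − (39.44) = 40.16 cm.
Lens 2: 1/d_i2 = 1/(16.0) − 1/(40.16) = 0.03760, so d_i2 = 26.60 cm; m₂ = −d_i2/d_o2 = -0.6623.
m = m₁·m₂ = (-0.3553)(-0.6623) = +0.235.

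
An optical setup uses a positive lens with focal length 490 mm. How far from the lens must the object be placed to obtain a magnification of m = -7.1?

559 mm

m = −d_i/d_o ⇒ d_i = −m·d_o.
1/f = 1/d_o + 1/d_i = 1/d_o − 1/(m·d_o) = (1 − 1/m)/d_o, so d_o = f(1 − 1/m) = (490.0)(1 − 1/(-7.1)) = 559 mm.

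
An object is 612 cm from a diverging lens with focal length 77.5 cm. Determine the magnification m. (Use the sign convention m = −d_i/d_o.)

For a diverging lens, f = -77.5 cm.
1/d_i = 1/f − 1/d_o = 1/(-77.50) − 1/(612) = -0.01454, so d_i = -68.79 cm.
m = −d_i/d_o = −(-68.79)/(612) = +0.112.
The image is virtual, upright and reduced, on the same side as the object.

m = +0.112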